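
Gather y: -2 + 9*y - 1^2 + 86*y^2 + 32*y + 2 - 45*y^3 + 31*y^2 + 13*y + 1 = -45*y^3 + 117*y^2 + 54*y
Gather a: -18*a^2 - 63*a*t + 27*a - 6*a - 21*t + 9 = -18*a^2 + a*(21 - 63*t) - 21*t + 9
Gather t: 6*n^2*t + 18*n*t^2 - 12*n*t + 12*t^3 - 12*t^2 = 12*t^3 + t^2*(18*n - 12) + t*(6*n^2 - 12*n)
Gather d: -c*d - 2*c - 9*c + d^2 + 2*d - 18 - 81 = -11*c + d^2 + d*(2 - c) - 99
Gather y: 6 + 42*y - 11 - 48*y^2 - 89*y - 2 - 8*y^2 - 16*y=-56*y^2 - 63*y - 7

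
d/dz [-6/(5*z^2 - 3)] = 60*z/(5*z^2 - 3)^2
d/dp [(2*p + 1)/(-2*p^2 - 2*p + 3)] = 2*(-2*p^2 - 2*p + (2*p + 1)^2 + 3)/(2*p^2 + 2*p - 3)^2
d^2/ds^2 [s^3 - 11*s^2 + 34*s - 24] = 6*s - 22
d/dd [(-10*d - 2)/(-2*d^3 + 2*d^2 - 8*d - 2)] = (5*d^3 - 5*d^2 + 20*d - (5*d + 1)*(3*d^2 - 2*d + 4) + 5)/(d^3 - d^2 + 4*d + 1)^2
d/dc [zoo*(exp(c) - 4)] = zoo*exp(c)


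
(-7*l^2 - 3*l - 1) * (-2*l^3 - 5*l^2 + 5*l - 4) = 14*l^5 + 41*l^4 - 18*l^3 + 18*l^2 + 7*l + 4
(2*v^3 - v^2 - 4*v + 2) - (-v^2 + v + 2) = 2*v^3 - 5*v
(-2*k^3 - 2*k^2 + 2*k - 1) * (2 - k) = 2*k^4 - 2*k^3 - 6*k^2 + 5*k - 2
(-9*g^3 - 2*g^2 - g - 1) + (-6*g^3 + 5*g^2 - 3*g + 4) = -15*g^3 + 3*g^2 - 4*g + 3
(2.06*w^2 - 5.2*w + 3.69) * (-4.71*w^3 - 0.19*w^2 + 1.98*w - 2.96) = -9.7026*w^5 + 24.1006*w^4 - 12.3131*w^3 - 17.0947*w^2 + 22.6982*w - 10.9224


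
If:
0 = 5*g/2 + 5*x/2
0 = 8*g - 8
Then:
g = 1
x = -1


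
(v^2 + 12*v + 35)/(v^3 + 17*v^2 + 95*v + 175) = 1/(v + 5)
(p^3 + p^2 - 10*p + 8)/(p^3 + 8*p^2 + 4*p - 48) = (p - 1)/(p + 6)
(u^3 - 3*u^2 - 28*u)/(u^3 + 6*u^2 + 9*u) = (u^2 - 3*u - 28)/(u^2 + 6*u + 9)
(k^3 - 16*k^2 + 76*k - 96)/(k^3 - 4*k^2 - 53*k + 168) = (k^2 - 8*k + 12)/(k^2 + 4*k - 21)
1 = 1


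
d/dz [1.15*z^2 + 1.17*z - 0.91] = 2.3*z + 1.17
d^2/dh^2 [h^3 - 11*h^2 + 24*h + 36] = 6*h - 22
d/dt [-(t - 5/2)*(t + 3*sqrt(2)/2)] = -2*t - 3*sqrt(2)/2 + 5/2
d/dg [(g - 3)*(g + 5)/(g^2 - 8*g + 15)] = -10/(g^2 - 10*g + 25)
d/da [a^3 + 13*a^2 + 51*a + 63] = 3*a^2 + 26*a + 51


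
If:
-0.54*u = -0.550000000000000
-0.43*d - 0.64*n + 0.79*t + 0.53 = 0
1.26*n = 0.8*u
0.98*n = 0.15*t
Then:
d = 8.03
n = 0.65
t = 4.22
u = 1.02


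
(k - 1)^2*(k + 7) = k^3 + 5*k^2 - 13*k + 7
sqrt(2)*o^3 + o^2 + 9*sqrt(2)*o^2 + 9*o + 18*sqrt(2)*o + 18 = (o + 3)*(o + 6)*(sqrt(2)*o + 1)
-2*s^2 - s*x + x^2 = (-2*s + x)*(s + x)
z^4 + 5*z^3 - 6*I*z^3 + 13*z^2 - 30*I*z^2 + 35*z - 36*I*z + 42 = (z + 2)*(z + 3)*(z - 7*I)*(z + I)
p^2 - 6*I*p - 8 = (p - 4*I)*(p - 2*I)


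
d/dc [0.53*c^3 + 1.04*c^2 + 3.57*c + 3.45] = 1.59*c^2 + 2.08*c + 3.57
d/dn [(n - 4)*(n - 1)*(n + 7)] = 3*n^2 + 4*n - 31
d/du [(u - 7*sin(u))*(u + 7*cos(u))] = -7*sqrt(2)*u*sin(u + pi/4) + 2*u - 49*cos(2*u) + 7*sqrt(2)*cos(u + pi/4)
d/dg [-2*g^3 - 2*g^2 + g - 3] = -6*g^2 - 4*g + 1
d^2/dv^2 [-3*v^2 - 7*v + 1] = -6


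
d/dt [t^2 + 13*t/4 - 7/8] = 2*t + 13/4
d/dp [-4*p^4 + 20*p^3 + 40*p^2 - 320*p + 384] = -16*p^3 + 60*p^2 + 80*p - 320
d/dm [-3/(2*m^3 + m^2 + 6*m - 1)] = 6*(3*m^2 + m + 3)/(2*m^3 + m^2 + 6*m - 1)^2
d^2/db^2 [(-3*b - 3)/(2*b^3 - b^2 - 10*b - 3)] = 6*(4*(b + 1)*(-3*b^2 + b + 5)^2 + (6*b^2 - 2*b + (b + 1)*(6*b - 1) - 10)*(-2*b^3 + b^2 + 10*b + 3))/(-2*b^3 + b^2 + 10*b + 3)^3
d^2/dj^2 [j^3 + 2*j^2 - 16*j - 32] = 6*j + 4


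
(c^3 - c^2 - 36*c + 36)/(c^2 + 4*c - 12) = (c^2 - 7*c + 6)/(c - 2)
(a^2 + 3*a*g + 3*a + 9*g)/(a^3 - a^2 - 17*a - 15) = (a + 3*g)/(a^2 - 4*a - 5)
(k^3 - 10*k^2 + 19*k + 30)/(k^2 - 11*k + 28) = (k^3 - 10*k^2 + 19*k + 30)/(k^2 - 11*k + 28)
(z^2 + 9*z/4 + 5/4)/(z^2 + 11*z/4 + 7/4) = (4*z + 5)/(4*z + 7)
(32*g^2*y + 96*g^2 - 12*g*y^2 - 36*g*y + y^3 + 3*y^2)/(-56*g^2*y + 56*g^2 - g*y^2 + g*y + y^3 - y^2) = (-4*g*y - 12*g + y^2 + 3*y)/(7*g*y - 7*g + y^2 - y)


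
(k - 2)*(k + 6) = k^2 + 4*k - 12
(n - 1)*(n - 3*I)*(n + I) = n^3 - n^2 - 2*I*n^2 + 3*n + 2*I*n - 3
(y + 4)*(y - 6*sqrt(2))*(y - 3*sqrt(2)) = y^3 - 9*sqrt(2)*y^2 + 4*y^2 - 36*sqrt(2)*y + 36*y + 144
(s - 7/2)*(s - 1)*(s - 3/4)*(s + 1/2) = s^4 - 19*s^3/4 + 17*s^2/4 + 13*s/16 - 21/16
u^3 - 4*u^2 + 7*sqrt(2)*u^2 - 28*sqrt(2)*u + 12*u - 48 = (u - 4)*(u + sqrt(2))*(u + 6*sqrt(2))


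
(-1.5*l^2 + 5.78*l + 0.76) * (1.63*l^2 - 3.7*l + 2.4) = -2.445*l^4 + 14.9714*l^3 - 23.7472*l^2 + 11.06*l + 1.824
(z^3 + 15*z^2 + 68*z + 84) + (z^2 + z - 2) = z^3 + 16*z^2 + 69*z + 82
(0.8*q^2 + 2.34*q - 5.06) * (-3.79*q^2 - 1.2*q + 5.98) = -3.032*q^4 - 9.8286*q^3 + 21.1534*q^2 + 20.0652*q - 30.2588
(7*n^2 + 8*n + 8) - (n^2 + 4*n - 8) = 6*n^2 + 4*n + 16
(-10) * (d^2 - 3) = 30 - 10*d^2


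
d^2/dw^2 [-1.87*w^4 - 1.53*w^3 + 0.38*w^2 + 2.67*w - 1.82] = -22.44*w^2 - 9.18*w + 0.76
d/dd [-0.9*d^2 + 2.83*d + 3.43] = 2.83 - 1.8*d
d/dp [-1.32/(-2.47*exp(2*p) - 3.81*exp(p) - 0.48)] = (-6.5208*exp(p) - 5.0292)*exp(p)/(2.47*exp(2*p) + 3.81*exp(p) + 0.48)^2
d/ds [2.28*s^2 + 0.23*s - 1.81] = 4.56*s + 0.23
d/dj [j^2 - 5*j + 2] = 2*j - 5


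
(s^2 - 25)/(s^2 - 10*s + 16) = (s^2 - 25)/(s^2 - 10*s + 16)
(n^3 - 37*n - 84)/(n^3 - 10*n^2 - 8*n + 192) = (n^2 - 4*n - 21)/(n^2 - 14*n + 48)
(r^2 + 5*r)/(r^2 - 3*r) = (r + 5)/(r - 3)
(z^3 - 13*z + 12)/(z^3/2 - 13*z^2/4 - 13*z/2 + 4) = 4*(z^3 - 13*z + 12)/(2*z^3 - 13*z^2 - 26*z + 16)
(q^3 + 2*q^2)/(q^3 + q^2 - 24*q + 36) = q^2*(q + 2)/(q^3 + q^2 - 24*q + 36)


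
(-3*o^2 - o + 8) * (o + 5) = -3*o^3 - 16*o^2 + 3*o + 40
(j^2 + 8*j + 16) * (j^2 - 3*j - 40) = j^4 + 5*j^3 - 48*j^2 - 368*j - 640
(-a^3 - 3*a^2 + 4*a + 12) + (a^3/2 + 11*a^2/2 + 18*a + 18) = -a^3/2 + 5*a^2/2 + 22*a + 30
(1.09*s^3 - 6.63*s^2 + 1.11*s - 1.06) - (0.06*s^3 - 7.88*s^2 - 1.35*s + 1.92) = 1.03*s^3 + 1.25*s^2 + 2.46*s - 2.98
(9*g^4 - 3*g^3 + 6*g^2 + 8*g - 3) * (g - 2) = 9*g^5 - 21*g^4 + 12*g^3 - 4*g^2 - 19*g + 6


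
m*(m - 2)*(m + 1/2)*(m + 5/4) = m^4 - m^3/4 - 23*m^2/8 - 5*m/4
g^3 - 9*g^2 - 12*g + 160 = (g - 8)*(g - 5)*(g + 4)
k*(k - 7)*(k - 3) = k^3 - 10*k^2 + 21*k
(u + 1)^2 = u^2 + 2*u + 1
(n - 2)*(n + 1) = n^2 - n - 2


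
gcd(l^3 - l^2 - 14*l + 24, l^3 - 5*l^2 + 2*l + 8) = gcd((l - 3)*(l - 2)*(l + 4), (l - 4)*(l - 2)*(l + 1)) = l - 2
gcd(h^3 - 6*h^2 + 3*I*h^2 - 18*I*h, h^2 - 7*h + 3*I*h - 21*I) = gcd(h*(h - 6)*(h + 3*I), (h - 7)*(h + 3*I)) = h + 3*I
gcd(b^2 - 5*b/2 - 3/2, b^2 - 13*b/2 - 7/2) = b + 1/2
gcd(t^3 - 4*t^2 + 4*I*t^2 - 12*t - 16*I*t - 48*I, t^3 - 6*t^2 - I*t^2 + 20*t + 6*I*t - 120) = t^2 + t*(-6 + 4*I) - 24*I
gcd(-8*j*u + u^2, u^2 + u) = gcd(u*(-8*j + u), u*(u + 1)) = u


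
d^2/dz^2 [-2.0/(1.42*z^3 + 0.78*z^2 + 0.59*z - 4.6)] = ((17.04*z + 3.12)*(1.42*z^3 + 0.78*z^2 + 0.59*z - 4.6) - 2.0*(4.26*z^2 + 1.56*z + 0.59)*(8.52*z^2 + 3.12*z + 1.18))/(1.42*z^3 + 0.78*z^2 + 0.59*z - 4.6)^3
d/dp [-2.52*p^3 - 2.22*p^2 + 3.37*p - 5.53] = -7.56*p^2 - 4.44*p + 3.37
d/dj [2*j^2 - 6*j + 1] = 4*j - 6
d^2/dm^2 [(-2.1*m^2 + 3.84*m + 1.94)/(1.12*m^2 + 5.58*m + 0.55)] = (35.882112*m^3 + 22.362816*m^2 + 58.5527040000001*m + 93.578732)/(1.404928*m^6 + 20.998656*m^5 + 106.688064*m^4 + 194.364792*m^3 + 52.39146*m^2 + 5.06385*m + 0.166375)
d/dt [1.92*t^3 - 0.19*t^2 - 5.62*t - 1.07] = 5.76*t^2 - 0.38*t - 5.62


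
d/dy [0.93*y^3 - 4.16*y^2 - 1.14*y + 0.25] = 2.79*y^2 - 8.32*y - 1.14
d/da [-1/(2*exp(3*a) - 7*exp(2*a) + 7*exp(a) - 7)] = (6*exp(2*a) - 14*exp(a) + 7)*exp(a)/(2*exp(3*a) - 7*exp(2*a) + 7*exp(a) - 7)^2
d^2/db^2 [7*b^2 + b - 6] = 14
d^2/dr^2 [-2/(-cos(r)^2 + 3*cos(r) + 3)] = 2*(4*sin(r)^4 + 9*sin(r)^2*cos(r) - 23*sin(r)^2 - 5)/(sin(r)^2 + 3*cos(r) + 2)^3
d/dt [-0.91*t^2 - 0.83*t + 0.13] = -1.82*t - 0.83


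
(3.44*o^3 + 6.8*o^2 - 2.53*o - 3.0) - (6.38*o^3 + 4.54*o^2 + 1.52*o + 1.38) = -2.94*o^3 + 2.26*o^2 - 4.05*o - 4.38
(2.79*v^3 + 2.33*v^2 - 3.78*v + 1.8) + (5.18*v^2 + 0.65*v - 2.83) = 2.79*v^3 + 7.51*v^2 - 3.13*v - 1.03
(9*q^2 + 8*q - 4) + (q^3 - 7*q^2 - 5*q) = q^3 + 2*q^2 + 3*q - 4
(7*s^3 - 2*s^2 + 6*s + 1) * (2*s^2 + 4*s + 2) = 14*s^5 + 24*s^4 + 18*s^3 + 22*s^2 + 16*s + 2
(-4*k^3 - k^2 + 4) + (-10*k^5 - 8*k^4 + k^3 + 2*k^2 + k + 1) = -10*k^5 - 8*k^4 - 3*k^3 + k^2 + k + 5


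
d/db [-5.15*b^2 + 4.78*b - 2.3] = 4.78 - 10.3*b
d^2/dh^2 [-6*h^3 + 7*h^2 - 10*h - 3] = 14 - 36*h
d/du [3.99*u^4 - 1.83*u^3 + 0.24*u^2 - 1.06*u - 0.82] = 15.96*u^3 - 5.49*u^2 + 0.48*u - 1.06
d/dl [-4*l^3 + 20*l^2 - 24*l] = -12*l^2 + 40*l - 24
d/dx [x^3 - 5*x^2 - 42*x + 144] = 3*x^2 - 10*x - 42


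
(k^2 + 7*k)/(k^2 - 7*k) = (k + 7)/(k - 7)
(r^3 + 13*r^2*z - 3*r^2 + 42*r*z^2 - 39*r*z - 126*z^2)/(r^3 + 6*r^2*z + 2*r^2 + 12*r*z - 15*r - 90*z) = (r + 7*z)/(r + 5)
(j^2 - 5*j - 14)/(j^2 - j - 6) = (j - 7)/(j - 3)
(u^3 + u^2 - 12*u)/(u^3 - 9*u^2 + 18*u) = (u + 4)/(u - 6)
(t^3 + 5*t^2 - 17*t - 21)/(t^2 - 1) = (t^2 + 4*t - 21)/(t - 1)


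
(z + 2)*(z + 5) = z^2 + 7*z + 10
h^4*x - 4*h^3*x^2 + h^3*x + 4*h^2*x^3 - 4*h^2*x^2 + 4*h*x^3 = h*(h - 2*x)^2*(h*x + x)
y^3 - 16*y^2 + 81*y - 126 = (y - 7)*(y - 6)*(y - 3)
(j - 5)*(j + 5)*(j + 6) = j^3 + 6*j^2 - 25*j - 150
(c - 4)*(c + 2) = c^2 - 2*c - 8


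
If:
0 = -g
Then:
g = 0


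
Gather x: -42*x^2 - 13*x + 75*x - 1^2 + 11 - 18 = -42*x^2 + 62*x - 8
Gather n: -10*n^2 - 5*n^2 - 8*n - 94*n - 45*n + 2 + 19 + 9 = -15*n^2 - 147*n + 30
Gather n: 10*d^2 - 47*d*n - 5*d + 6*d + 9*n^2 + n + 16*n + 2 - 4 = 10*d^2 + d + 9*n^2 + n*(17 - 47*d) - 2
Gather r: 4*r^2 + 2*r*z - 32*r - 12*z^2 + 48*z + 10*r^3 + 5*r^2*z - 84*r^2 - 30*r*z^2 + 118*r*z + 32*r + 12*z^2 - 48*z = 10*r^3 + r^2*(5*z - 80) + r*(-30*z^2 + 120*z)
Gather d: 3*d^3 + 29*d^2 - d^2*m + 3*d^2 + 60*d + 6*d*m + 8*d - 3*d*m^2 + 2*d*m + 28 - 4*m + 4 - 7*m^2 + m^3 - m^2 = 3*d^3 + d^2*(32 - m) + d*(-3*m^2 + 8*m + 68) + m^3 - 8*m^2 - 4*m + 32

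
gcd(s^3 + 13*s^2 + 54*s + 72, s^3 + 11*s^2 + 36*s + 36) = s^2 + 9*s + 18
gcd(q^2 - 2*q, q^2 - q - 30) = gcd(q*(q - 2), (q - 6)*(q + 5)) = 1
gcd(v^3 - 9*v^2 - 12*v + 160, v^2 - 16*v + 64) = v - 8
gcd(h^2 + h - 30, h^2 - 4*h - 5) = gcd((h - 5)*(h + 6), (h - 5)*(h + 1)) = h - 5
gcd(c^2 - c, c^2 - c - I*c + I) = c - 1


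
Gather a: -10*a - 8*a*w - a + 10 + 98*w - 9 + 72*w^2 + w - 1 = a*(-8*w - 11) + 72*w^2 + 99*w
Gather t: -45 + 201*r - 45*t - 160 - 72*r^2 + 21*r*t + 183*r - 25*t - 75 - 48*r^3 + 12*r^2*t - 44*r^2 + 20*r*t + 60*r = -48*r^3 - 116*r^2 + 444*r + t*(12*r^2 + 41*r - 70) - 280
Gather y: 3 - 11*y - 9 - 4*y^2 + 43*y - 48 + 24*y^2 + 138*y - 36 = 20*y^2 + 170*y - 90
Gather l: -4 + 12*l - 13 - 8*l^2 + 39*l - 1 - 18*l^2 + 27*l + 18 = -26*l^2 + 78*l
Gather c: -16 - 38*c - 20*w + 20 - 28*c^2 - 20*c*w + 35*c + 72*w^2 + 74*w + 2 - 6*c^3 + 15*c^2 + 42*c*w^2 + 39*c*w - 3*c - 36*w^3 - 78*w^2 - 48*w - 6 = -6*c^3 - 13*c^2 + c*(42*w^2 + 19*w - 6) - 36*w^3 - 6*w^2 + 6*w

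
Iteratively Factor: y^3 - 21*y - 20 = (y + 4)*(y^2 - 4*y - 5) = (y - 5)*(y + 4)*(y + 1)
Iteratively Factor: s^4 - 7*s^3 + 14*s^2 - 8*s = (s - 2)*(s^3 - 5*s^2 + 4*s) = (s - 2)*(s - 1)*(s^2 - 4*s) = (s - 4)*(s - 2)*(s - 1)*(s)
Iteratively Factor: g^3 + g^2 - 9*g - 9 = (g + 3)*(g^2 - 2*g - 3) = (g + 1)*(g + 3)*(g - 3)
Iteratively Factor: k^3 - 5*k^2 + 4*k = (k - 4)*(k^2 - k) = (k - 4)*(k - 1)*(k)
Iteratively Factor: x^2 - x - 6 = (x - 3)*(x + 2)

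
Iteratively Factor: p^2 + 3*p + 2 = (p + 2)*(p + 1)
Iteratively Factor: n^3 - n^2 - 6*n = (n)*(n^2 - n - 6) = n*(n + 2)*(n - 3)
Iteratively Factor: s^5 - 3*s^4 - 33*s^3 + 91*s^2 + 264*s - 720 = (s - 5)*(s^4 + 2*s^3 - 23*s^2 - 24*s + 144) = (s - 5)*(s + 4)*(s^3 - 2*s^2 - 15*s + 36) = (s - 5)*(s + 4)^2*(s^2 - 6*s + 9) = (s - 5)*(s - 3)*(s + 4)^2*(s - 3)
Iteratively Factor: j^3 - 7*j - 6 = (j + 2)*(j^2 - 2*j - 3) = (j - 3)*(j + 2)*(j + 1)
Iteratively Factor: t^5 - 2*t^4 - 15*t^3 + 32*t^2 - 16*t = (t)*(t^4 - 2*t^3 - 15*t^2 + 32*t - 16) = t*(t - 1)*(t^3 - t^2 - 16*t + 16) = t*(t - 4)*(t - 1)*(t^2 + 3*t - 4) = t*(t - 4)*(t - 1)^2*(t + 4)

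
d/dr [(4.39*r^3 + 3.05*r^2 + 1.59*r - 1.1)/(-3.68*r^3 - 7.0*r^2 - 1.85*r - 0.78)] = (7.105427357601e-15*r^5 - 19.506*r^4 - 4.54059999999998*r^3 - 16.9291*r^2 - 20.158*r - 3.2752)/(13.5424*r^6 + 51.52*r^5 + 62.616*r^4 + 31.6408*r^3 + 14.3425*r^2 + 2.886*r + 0.6084)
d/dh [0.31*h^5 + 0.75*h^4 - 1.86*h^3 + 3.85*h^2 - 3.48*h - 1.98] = 1.55*h^4 + 3.0*h^3 - 5.58*h^2 + 7.7*h - 3.48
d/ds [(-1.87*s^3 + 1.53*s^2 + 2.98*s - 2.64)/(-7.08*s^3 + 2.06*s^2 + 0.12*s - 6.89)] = (-7.105427357601e-15*s^5 + 6.9802*s^4 + 41.748*s^3 - 23.3759*s^2 - 10.2066*s - 20.2154)/(50.1264*s^6 - 29.1696*s^5 + 2.5444*s^4 + 98.0568*s^3 - 28.3724*s^2 - 1.6536*s + 47.4721)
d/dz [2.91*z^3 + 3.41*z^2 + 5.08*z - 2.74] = 8.73*z^2 + 6.82*z + 5.08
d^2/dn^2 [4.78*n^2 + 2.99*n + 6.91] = 9.56000000000000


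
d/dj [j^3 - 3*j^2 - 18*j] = 3*j^2 - 6*j - 18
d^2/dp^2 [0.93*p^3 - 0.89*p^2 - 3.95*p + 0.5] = 5.58*p - 1.78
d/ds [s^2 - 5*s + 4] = 2*s - 5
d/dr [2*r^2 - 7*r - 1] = 4*r - 7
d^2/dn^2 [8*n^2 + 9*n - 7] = 16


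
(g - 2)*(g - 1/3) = g^2 - 7*g/3 + 2/3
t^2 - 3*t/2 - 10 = (t - 4)*(t + 5/2)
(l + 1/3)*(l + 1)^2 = l^3 + 7*l^2/3 + 5*l/3 + 1/3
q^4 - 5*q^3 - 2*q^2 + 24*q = q*(q - 4)*(q - 3)*(q + 2)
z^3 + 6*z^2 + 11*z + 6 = (z + 1)*(z + 2)*(z + 3)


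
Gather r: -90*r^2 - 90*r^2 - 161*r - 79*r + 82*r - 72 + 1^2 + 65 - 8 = -180*r^2 - 158*r - 14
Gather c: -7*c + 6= 6 - 7*c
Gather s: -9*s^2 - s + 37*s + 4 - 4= -9*s^2 + 36*s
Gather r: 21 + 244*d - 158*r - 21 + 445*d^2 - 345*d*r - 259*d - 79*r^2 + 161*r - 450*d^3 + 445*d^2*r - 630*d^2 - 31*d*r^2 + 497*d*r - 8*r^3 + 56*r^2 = -450*d^3 - 185*d^2 - 15*d - 8*r^3 + r^2*(-31*d - 23) + r*(445*d^2 + 152*d + 3)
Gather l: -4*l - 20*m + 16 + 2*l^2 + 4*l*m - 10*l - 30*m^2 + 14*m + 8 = 2*l^2 + l*(4*m - 14) - 30*m^2 - 6*m + 24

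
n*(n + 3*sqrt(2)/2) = n^2 + 3*sqrt(2)*n/2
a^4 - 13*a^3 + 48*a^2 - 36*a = a*(a - 6)^2*(a - 1)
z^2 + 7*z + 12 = (z + 3)*(z + 4)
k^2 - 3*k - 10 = (k - 5)*(k + 2)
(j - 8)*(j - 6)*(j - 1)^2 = j^4 - 16*j^3 + 77*j^2 - 110*j + 48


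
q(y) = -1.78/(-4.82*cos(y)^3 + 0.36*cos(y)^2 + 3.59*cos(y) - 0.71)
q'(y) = -1.78*(-14.46*sin(y)*cos(y)^2 + 0.72*sin(y)*cos(y) + 3.59*sin(y))/(-4.82*cos(y)^3 + 0.36*cos(y)^2 + 3.59*cos(y) - 0.71)^2 = (25.7388*cos(y)^2 - 1.2816*cos(y) - 6.3902)*sin(y)/(4.82*cos(y)^3 - 0.36*cos(y)^2 - 3.59*cos(y) + 0.71)^2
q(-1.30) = -9.68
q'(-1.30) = 139.48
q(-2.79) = -7.90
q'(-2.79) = -118.68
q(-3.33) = -2.62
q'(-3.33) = 7.99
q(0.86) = -3.98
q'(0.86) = 14.16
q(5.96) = 1.63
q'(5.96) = -4.14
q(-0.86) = -3.98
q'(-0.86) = -14.16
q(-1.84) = 1.15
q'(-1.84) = 1.70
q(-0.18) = 1.25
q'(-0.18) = -1.53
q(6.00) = 1.49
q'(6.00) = -3.14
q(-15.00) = 1.59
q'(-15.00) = -4.93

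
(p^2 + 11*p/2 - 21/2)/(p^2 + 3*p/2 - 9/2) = (p + 7)/(p + 3)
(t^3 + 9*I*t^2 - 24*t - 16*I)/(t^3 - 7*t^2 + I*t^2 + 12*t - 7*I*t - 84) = (t^2 + 5*I*t - 4)/(t^2 - t*(7 + 3*I) + 21*I)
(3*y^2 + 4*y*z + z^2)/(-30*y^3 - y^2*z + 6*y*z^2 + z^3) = (-y - z)/(10*y^2 - 3*y*z - z^2)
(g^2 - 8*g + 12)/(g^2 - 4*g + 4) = (g - 6)/(g - 2)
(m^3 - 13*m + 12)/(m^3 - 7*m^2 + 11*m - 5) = (m^2 + m - 12)/(m^2 - 6*m + 5)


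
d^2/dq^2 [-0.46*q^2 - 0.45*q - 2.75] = -0.920000000000000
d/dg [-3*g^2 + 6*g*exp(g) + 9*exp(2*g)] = 6*g*exp(g) - 6*g + 18*exp(2*g) + 6*exp(g)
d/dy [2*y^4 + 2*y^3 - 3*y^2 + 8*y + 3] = 8*y^3 + 6*y^2 - 6*y + 8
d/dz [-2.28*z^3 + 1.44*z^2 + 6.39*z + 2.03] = -6.84*z^2 + 2.88*z + 6.39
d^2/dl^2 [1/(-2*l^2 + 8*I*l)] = (l*(l - 4*I) - 4*(l - 2*I)^2)/(l^3*(l - 4*I)^3)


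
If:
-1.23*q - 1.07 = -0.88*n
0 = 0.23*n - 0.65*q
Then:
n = 2.41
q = 0.85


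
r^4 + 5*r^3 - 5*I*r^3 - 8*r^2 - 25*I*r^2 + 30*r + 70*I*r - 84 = (r - 2)*(r + 7)*(r - 6*I)*(r + I)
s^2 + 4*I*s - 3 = (s + I)*(s + 3*I)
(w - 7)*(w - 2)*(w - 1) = w^3 - 10*w^2 + 23*w - 14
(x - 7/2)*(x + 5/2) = x^2 - x - 35/4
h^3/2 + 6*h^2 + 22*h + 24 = (h/2 + 1)*(h + 4)*(h + 6)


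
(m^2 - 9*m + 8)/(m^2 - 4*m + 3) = (m - 8)/(m - 3)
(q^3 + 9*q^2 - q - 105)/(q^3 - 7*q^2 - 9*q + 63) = (q^2 + 12*q + 35)/(q^2 - 4*q - 21)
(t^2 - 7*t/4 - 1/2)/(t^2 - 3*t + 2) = (t + 1/4)/(t - 1)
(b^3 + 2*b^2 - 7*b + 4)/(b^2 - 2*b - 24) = (b^2 - 2*b + 1)/(b - 6)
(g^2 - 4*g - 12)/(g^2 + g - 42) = (g + 2)/(g + 7)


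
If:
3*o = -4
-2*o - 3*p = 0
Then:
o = -4/3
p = 8/9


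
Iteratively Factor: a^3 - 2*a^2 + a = (a - 1)*(a^2 - a) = (a - 1)^2*(a)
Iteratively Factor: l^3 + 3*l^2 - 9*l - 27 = (l + 3)*(l^2 - 9) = (l - 3)*(l + 3)*(l + 3)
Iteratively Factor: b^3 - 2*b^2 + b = (b - 1)*(b^2 - b) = (b - 1)^2*(b)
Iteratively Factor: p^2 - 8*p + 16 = (p - 4)*(p - 4)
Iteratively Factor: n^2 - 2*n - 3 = (n - 3)*(n + 1)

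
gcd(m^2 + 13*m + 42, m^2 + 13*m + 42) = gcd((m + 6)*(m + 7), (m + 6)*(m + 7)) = m^2 + 13*m + 42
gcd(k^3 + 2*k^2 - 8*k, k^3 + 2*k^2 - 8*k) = k^3 + 2*k^2 - 8*k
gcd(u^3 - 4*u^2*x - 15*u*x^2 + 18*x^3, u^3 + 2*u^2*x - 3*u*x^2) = -u^2 - 2*u*x + 3*x^2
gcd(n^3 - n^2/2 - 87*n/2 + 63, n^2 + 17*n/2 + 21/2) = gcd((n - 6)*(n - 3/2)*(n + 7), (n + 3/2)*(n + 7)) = n + 7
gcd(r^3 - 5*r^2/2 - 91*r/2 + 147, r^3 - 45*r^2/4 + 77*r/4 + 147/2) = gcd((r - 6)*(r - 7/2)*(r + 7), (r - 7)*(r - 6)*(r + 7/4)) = r - 6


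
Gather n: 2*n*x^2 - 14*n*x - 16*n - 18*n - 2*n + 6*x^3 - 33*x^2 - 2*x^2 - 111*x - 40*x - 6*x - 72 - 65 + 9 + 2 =n*(2*x^2 - 14*x - 36) + 6*x^3 - 35*x^2 - 157*x - 126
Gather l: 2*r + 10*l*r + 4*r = 10*l*r + 6*r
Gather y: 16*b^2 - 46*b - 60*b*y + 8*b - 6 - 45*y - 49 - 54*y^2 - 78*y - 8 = 16*b^2 - 38*b - 54*y^2 + y*(-60*b - 123) - 63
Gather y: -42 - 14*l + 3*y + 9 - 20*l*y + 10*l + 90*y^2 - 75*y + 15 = -4*l + 90*y^2 + y*(-20*l - 72) - 18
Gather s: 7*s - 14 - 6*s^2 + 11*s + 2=-6*s^2 + 18*s - 12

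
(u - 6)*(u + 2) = u^2 - 4*u - 12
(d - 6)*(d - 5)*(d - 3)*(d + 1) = d^4 - 13*d^3 + 49*d^2 - 27*d - 90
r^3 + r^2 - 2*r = r*(r - 1)*(r + 2)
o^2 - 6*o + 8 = (o - 4)*(o - 2)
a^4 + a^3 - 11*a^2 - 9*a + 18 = (a - 3)*(a - 1)*(a + 2)*(a + 3)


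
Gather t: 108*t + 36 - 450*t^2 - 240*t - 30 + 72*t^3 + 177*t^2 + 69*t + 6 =72*t^3 - 273*t^2 - 63*t + 12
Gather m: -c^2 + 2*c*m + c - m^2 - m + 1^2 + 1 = -c^2 + c - m^2 + m*(2*c - 1) + 2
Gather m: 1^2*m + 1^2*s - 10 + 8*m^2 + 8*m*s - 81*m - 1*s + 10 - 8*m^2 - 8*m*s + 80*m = 0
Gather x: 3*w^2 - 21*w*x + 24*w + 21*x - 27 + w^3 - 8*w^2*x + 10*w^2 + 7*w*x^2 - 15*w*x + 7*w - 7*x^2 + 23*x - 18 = w^3 + 13*w^2 + 31*w + x^2*(7*w - 7) + x*(-8*w^2 - 36*w + 44) - 45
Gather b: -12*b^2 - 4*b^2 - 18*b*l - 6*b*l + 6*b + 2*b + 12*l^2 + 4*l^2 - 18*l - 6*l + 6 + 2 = -16*b^2 + b*(8 - 24*l) + 16*l^2 - 24*l + 8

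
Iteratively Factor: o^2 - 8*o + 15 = (o - 5)*(o - 3)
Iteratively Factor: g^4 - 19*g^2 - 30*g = (g - 5)*(g^3 + 5*g^2 + 6*g) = (g - 5)*(g + 2)*(g^2 + 3*g) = g*(g - 5)*(g + 2)*(g + 3)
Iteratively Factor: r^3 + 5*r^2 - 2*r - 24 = (r + 3)*(r^2 + 2*r - 8) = (r - 2)*(r + 3)*(r + 4)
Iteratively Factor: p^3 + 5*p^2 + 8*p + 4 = (p + 1)*(p^2 + 4*p + 4) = (p + 1)*(p + 2)*(p + 2)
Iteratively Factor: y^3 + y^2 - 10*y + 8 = (y - 1)*(y^2 + 2*y - 8) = (y - 1)*(y + 4)*(y - 2)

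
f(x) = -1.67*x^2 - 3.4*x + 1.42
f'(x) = -3.34*x - 3.4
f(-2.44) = -0.23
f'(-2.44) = 4.75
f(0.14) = 0.91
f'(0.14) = -3.87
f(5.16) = -60.59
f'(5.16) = -20.63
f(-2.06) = 1.34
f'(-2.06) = 3.48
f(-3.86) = -10.34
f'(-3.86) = 9.49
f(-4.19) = -13.65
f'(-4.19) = 10.59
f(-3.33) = -5.78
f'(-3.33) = 7.72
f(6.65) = -95.04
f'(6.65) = -25.61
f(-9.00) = -103.25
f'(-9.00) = 26.66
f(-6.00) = -38.30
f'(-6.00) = 16.64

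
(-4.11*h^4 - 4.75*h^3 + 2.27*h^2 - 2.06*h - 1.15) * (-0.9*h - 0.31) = 3.699*h^5 + 5.5491*h^4 - 0.5705*h^3 + 1.1503*h^2 + 1.6736*h + 0.3565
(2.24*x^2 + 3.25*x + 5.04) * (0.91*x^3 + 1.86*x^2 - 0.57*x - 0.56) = 2.0384*x^5 + 7.1239*x^4 + 9.3546*x^3 + 6.2675*x^2 - 4.6928*x - 2.8224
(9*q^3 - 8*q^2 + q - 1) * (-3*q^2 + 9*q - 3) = -27*q^5 + 105*q^4 - 102*q^3 + 36*q^2 - 12*q + 3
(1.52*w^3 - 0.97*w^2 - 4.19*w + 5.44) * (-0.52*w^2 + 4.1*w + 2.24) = -0.7904*w^5 + 6.7364*w^4 + 1.6066*w^3 - 22.1806*w^2 + 12.9184*w + 12.1856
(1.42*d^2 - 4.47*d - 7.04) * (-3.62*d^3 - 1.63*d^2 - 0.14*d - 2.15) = -5.1404*d^5 + 13.8668*d^4 + 32.5721*d^3 + 9.048*d^2 + 10.5961*d + 15.136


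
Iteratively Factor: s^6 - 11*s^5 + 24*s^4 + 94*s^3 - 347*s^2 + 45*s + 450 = (s + 1)*(s^5 - 12*s^4 + 36*s^3 + 58*s^2 - 405*s + 450) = (s - 3)*(s + 1)*(s^4 - 9*s^3 + 9*s^2 + 85*s - 150) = (s - 3)*(s - 2)*(s + 1)*(s^3 - 7*s^2 - 5*s + 75) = (s - 5)*(s - 3)*(s - 2)*(s + 1)*(s^2 - 2*s - 15) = (s - 5)^2*(s - 3)*(s - 2)*(s + 1)*(s + 3)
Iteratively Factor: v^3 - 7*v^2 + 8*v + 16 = (v + 1)*(v^2 - 8*v + 16) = (v - 4)*(v + 1)*(v - 4)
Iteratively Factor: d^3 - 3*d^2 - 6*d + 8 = (d - 1)*(d^2 - 2*d - 8) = (d - 1)*(d + 2)*(d - 4)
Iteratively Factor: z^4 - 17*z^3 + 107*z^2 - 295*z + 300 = (z - 4)*(z^3 - 13*z^2 + 55*z - 75) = (z - 5)*(z - 4)*(z^2 - 8*z + 15) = (z - 5)*(z - 4)*(z - 3)*(z - 5)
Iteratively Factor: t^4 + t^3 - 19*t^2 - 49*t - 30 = (t + 1)*(t^3 - 19*t - 30) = (t + 1)*(t + 3)*(t^2 - 3*t - 10) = (t - 5)*(t + 1)*(t + 3)*(t + 2)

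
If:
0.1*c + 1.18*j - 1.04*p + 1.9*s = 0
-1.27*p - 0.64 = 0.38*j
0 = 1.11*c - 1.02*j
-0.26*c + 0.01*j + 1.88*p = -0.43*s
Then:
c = -0.85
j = -0.93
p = -0.23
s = 0.50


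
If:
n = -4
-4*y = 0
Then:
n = -4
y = 0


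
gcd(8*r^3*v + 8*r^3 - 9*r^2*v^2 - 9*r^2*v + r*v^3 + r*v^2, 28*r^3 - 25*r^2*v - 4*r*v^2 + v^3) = r - v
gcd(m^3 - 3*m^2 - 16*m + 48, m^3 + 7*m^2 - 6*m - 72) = m^2 + m - 12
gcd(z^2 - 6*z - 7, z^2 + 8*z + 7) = z + 1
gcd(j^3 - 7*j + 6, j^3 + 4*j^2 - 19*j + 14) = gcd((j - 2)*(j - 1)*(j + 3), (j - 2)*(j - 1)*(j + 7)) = j^2 - 3*j + 2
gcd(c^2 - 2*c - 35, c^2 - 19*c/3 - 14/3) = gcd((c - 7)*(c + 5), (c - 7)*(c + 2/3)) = c - 7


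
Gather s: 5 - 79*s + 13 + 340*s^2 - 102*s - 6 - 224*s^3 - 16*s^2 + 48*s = -224*s^3 + 324*s^2 - 133*s + 12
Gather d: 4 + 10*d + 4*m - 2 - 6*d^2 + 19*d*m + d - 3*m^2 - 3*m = -6*d^2 + d*(19*m + 11) - 3*m^2 + m + 2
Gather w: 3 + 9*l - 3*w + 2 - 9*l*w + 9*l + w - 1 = 18*l + w*(-9*l - 2) + 4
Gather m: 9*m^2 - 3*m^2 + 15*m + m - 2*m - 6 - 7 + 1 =6*m^2 + 14*m - 12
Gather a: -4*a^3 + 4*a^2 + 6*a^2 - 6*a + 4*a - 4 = -4*a^3 + 10*a^2 - 2*a - 4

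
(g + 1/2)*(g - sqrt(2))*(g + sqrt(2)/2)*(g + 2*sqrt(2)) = g^4 + g^3/2 + 3*sqrt(2)*g^3/2 - 3*g^2 + 3*sqrt(2)*g^2/4 - 2*sqrt(2)*g - 3*g/2 - sqrt(2)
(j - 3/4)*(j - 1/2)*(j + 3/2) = j^3 + j^2/4 - 3*j/2 + 9/16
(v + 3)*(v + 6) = v^2 + 9*v + 18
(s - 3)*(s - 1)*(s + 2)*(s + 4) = s^4 + 2*s^3 - 13*s^2 - 14*s + 24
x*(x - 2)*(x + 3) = x^3 + x^2 - 6*x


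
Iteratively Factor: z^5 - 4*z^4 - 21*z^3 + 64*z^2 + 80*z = (z)*(z^4 - 4*z^3 - 21*z^2 + 64*z + 80) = z*(z - 4)*(z^3 - 21*z - 20) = z*(z - 4)*(z + 4)*(z^2 - 4*z - 5) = z*(z - 4)*(z + 1)*(z + 4)*(z - 5)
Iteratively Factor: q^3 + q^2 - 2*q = (q + 2)*(q^2 - q) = (q - 1)*(q + 2)*(q)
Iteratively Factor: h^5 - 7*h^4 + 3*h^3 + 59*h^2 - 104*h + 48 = (h - 1)*(h^4 - 6*h^3 - 3*h^2 + 56*h - 48) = (h - 1)*(h + 3)*(h^3 - 9*h^2 + 24*h - 16) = (h - 1)^2*(h + 3)*(h^2 - 8*h + 16) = (h - 4)*(h - 1)^2*(h + 3)*(h - 4)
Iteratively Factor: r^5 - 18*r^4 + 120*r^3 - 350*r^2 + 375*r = (r - 5)*(r^4 - 13*r^3 + 55*r^2 - 75*r) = r*(r - 5)*(r^3 - 13*r^2 + 55*r - 75) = r*(r - 5)^2*(r^2 - 8*r + 15) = r*(r - 5)^2*(r - 3)*(r - 5)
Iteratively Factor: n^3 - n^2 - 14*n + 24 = (n - 2)*(n^2 + n - 12) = (n - 3)*(n - 2)*(n + 4)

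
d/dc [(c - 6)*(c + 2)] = 2*c - 4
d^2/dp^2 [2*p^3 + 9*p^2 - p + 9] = 12*p + 18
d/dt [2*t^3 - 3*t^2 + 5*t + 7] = 6*t^2 - 6*t + 5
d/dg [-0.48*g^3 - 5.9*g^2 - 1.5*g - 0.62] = -1.44*g^2 - 11.8*g - 1.5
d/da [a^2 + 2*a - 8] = 2*a + 2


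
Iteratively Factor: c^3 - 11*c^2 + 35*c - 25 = (c - 1)*(c^2 - 10*c + 25) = (c - 5)*(c - 1)*(c - 5)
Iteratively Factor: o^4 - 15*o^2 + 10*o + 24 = (o + 4)*(o^3 - 4*o^2 + o + 6) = (o - 2)*(o + 4)*(o^2 - 2*o - 3) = (o - 2)*(o + 1)*(o + 4)*(o - 3)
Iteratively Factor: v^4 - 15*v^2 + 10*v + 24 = (v - 3)*(v^3 + 3*v^2 - 6*v - 8) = (v - 3)*(v - 2)*(v^2 + 5*v + 4) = (v - 3)*(v - 2)*(v + 1)*(v + 4)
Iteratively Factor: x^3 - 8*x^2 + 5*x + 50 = (x - 5)*(x^2 - 3*x - 10) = (x - 5)^2*(x + 2)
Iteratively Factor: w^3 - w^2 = (w)*(w^2 - w) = w*(w - 1)*(w)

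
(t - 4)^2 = t^2 - 8*t + 16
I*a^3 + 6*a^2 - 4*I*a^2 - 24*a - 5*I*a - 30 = (a - 5)*(a - 6*I)*(I*a + I)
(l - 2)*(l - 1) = l^2 - 3*l + 2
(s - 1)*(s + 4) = s^2 + 3*s - 4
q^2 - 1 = (q - 1)*(q + 1)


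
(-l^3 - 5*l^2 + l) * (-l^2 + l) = l^5 + 4*l^4 - 6*l^3 + l^2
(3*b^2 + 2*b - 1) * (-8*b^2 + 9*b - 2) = -24*b^4 + 11*b^3 + 20*b^2 - 13*b + 2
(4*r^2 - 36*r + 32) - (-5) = 4*r^2 - 36*r + 37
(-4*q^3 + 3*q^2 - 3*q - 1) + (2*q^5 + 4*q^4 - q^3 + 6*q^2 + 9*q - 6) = 2*q^5 + 4*q^4 - 5*q^3 + 9*q^2 + 6*q - 7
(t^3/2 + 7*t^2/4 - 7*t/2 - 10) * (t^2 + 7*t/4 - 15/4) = t^5/2 + 21*t^4/8 - 37*t^3/16 - 363*t^2/16 - 35*t/8 + 75/2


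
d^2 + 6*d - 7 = (d - 1)*(d + 7)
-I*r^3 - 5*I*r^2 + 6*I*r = r*(r + 6)*(-I*r + I)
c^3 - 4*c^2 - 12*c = c*(c - 6)*(c + 2)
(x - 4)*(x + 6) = x^2 + 2*x - 24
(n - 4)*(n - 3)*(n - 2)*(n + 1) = n^4 - 8*n^3 + 17*n^2 + 2*n - 24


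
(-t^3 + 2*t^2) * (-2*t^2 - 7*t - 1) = 2*t^5 + 3*t^4 - 13*t^3 - 2*t^2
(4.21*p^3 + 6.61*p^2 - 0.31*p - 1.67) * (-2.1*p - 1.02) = -8.841*p^4 - 18.1752*p^3 - 6.0912*p^2 + 3.8232*p + 1.7034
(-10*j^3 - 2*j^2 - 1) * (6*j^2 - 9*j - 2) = -60*j^5 + 78*j^4 + 38*j^3 - 2*j^2 + 9*j + 2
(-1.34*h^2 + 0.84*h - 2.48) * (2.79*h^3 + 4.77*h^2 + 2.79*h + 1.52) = -3.7386*h^5 - 4.0482*h^4 - 6.651*h^3 - 11.5228*h^2 - 5.6424*h - 3.7696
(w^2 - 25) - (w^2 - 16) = -9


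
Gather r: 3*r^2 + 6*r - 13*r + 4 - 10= 3*r^2 - 7*r - 6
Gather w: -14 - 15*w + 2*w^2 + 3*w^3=3*w^3 + 2*w^2 - 15*w - 14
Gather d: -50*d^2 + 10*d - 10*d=-50*d^2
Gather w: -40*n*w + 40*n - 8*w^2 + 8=-40*n*w + 40*n - 8*w^2 + 8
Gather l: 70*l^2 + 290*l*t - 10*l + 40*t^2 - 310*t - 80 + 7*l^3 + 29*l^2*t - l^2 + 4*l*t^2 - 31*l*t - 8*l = 7*l^3 + l^2*(29*t + 69) + l*(4*t^2 + 259*t - 18) + 40*t^2 - 310*t - 80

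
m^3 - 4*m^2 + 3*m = m*(m - 3)*(m - 1)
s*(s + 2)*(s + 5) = s^3 + 7*s^2 + 10*s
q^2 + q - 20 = (q - 4)*(q + 5)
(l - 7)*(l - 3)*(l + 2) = l^3 - 8*l^2 + l + 42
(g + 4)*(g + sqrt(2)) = g^2 + sqrt(2)*g + 4*g + 4*sqrt(2)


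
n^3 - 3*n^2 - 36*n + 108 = (n - 6)*(n - 3)*(n + 6)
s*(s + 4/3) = s^2 + 4*s/3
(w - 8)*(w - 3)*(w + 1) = w^3 - 10*w^2 + 13*w + 24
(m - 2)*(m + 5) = m^2 + 3*m - 10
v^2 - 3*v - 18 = (v - 6)*(v + 3)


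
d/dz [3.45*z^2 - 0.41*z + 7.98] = 6.9*z - 0.41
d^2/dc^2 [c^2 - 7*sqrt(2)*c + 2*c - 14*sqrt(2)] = 2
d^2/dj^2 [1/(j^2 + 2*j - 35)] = 2*(-j^2 - 2*j + 4*(j + 1)^2 + 35)/(j^2 + 2*j - 35)^3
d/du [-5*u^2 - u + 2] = -10*u - 1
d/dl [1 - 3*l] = -3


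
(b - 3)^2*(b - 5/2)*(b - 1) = b^4 - 19*b^3/2 + 65*b^2/2 - 93*b/2 + 45/2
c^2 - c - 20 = (c - 5)*(c + 4)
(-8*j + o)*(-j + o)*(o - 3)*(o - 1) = 8*j^2*o^2 - 32*j^2*o + 24*j^2 - 9*j*o^3 + 36*j*o^2 - 27*j*o + o^4 - 4*o^3 + 3*o^2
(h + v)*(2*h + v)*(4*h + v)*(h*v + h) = 8*h^4*v + 8*h^4 + 14*h^3*v^2 + 14*h^3*v + 7*h^2*v^3 + 7*h^2*v^2 + h*v^4 + h*v^3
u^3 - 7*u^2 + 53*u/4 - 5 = (u - 4)*(u - 5/2)*(u - 1/2)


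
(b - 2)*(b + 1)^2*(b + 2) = b^4 + 2*b^3 - 3*b^2 - 8*b - 4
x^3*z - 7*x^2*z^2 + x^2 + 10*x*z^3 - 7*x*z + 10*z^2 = (x - 5*z)*(x - 2*z)*(x*z + 1)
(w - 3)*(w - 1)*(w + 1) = w^3 - 3*w^2 - w + 3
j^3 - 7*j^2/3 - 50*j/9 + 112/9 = (j - 8/3)*(j - 2)*(j + 7/3)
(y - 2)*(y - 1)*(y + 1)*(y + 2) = y^4 - 5*y^2 + 4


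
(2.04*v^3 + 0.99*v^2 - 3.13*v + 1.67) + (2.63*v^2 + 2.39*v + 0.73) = 2.04*v^3 + 3.62*v^2 - 0.74*v + 2.4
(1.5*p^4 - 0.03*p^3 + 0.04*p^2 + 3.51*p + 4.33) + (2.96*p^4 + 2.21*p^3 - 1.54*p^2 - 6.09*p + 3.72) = 4.46*p^4 + 2.18*p^3 - 1.5*p^2 - 2.58*p + 8.05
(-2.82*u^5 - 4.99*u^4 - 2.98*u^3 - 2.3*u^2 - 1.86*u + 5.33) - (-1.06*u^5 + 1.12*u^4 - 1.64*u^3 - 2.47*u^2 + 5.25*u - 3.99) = -1.76*u^5 - 6.11*u^4 - 1.34*u^3 + 0.17*u^2 - 7.11*u + 9.32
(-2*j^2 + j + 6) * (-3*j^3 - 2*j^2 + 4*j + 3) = 6*j^5 + j^4 - 28*j^3 - 14*j^2 + 27*j + 18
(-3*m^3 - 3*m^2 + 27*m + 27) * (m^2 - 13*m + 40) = -3*m^5 + 36*m^4 - 54*m^3 - 444*m^2 + 729*m + 1080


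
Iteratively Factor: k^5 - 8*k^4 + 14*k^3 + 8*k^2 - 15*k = (k - 5)*(k^4 - 3*k^3 - k^2 + 3*k) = k*(k - 5)*(k^3 - 3*k^2 - k + 3) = k*(k - 5)*(k - 1)*(k^2 - 2*k - 3) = k*(k - 5)*(k - 3)*(k - 1)*(k + 1)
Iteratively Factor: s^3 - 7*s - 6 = (s + 1)*(s^2 - s - 6) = (s - 3)*(s + 1)*(s + 2)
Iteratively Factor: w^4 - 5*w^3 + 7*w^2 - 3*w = (w - 3)*(w^3 - 2*w^2 + w) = (w - 3)*(w - 1)*(w^2 - w) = (w - 3)*(w - 1)^2*(w)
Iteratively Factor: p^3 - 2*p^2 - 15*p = (p)*(p^2 - 2*p - 15) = p*(p + 3)*(p - 5)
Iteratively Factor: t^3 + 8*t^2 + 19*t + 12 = (t + 1)*(t^2 + 7*t + 12) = (t + 1)*(t + 3)*(t + 4)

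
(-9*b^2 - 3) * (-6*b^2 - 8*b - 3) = 54*b^4 + 72*b^3 + 45*b^2 + 24*b + 9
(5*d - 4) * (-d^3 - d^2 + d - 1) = -5*d^4 - d^3 + 9*d^2 - 9*d + 4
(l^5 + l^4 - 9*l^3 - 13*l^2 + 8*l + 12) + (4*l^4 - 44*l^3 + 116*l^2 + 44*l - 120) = l^5 + 5*l^4 - 53*l^3 + 103*l^2 + 52*l - 108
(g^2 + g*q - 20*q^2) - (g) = g^2 + g*q - g - 20*q^2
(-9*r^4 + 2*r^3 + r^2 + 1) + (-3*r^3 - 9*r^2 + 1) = -9*r^4 - r^3 - 8*r^2 + 2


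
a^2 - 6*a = a*(a - 6)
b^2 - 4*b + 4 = (b - 2)^2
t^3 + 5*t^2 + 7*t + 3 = (t + 1)^2*(t + 3)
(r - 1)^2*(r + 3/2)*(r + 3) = r^4 + 5*r^3/2 - 7*r^2/2 - 9*r/2 + 9/2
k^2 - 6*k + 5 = (k - 5)*(k - 1)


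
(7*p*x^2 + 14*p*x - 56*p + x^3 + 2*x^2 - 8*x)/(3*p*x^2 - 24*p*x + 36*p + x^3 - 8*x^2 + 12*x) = (7*p*x + 28*p + x^2 + 4*x)/(3*p*x - 18*p + x^2 - 6*x)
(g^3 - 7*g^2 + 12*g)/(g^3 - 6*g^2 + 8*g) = (g - 3)/(g - 2)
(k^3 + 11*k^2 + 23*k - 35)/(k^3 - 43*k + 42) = (k + 5)/(k - 6)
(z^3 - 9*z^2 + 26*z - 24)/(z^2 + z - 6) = (z^2 - 7*z + 12)/(z + 3)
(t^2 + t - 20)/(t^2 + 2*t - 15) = (t - 4)/(t - 3)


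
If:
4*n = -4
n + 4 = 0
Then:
No Solution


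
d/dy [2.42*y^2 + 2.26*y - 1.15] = 4.84*y + 2.26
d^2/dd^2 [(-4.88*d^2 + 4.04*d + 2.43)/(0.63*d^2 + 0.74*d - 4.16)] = (7.757064*d^3 - 70.950222*d^2 + 70.325388*d - 128.63076)/(0.250047*d^6 + 0.881118*d^5 - 3.918348*d^4 - 11.231128*d^3 + 25.873536*d^2 + 38.418432*d - 71.991296)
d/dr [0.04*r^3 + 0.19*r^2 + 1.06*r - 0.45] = 0.12*r^2 + 0.38*r + 1.06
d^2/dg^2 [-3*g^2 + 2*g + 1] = -6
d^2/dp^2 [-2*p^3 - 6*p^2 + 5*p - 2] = -12*p - 12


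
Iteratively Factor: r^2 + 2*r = (r)*(r + 2)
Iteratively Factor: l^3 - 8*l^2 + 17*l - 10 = (l - 5)*(l^2 - 3*l + 2) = (l - 5)*(l - 1)*(l - 2)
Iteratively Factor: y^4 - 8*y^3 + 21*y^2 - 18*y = (y - 2)*(y^3 - 6*y^2 + 9*y) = (y - 3)*(y - 2)*(y^2 - 3*y) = (y - 3)^2*(y - 2)*(y)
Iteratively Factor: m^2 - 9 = (m + 3)*(m - 3)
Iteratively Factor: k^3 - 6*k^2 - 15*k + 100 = (k - 5)*(k^2 - k - 20) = (k - 5)^2*(k + 4)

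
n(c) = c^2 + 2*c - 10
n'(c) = 2*c + 2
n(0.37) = -9.12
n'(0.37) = 2.74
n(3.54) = 9.61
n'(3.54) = 9.08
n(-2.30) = -9.31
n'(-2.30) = -2.60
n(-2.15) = -9.68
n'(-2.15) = -2.30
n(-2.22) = -9.51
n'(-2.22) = -2.44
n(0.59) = -8.47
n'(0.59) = 3.18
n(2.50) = 1.25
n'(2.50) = 7.00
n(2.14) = -1.14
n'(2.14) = 6.28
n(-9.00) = 53.00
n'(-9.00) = -16.00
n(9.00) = 89.00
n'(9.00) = 20.00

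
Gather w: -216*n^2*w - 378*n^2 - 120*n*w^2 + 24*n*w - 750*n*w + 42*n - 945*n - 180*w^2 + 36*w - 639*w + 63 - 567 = -378*n^2 - 903*n + w^2*(-120*n - 180) + w*(-216*n^2 - 726*n - 603) - 504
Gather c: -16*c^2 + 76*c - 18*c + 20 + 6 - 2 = -16*c^2 + 58*c + 24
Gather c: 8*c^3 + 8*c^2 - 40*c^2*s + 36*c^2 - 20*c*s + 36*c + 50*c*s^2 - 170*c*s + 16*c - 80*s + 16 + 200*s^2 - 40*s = 8*c^3 + c^2*(44 - 40*s) + c*(50*s^2 - 190*s + 52) + 200*s^2 - 120*s + 16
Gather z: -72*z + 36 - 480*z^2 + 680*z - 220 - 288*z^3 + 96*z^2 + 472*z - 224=-288*z^3 - 384*z^2 + 1080*z - 408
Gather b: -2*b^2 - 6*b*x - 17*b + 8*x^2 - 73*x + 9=-2*b^2 + b*(-6*x - 17) + 8*x^2 - 73*x + 9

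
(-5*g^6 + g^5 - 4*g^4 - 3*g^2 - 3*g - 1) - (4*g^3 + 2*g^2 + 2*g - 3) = -5*g^6 + g^5 - 4*g^4 - 4*g^3 - 5*g^2 - 5*g + 2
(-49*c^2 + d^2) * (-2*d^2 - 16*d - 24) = 98*c^2*d^2 + 784*c^2*d + 1176*c^2 - 2*d^4 - 16*d^3 - 24*d^2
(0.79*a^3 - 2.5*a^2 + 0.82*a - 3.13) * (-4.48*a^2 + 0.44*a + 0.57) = -3.5392*a^5 + 11.5476*a^4 - 4.3233*a^3 + 12.9582*a^2 - 0.9098*a - 1.7841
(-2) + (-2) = -4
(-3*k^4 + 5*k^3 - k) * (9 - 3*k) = 9*k^5 - 42*k^4 + 45*k^3 + 3*k^2 - 9*k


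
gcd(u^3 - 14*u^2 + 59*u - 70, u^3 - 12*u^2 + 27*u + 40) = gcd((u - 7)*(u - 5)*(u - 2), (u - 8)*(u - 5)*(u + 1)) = u - 5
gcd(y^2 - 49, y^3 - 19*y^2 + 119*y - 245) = y - 7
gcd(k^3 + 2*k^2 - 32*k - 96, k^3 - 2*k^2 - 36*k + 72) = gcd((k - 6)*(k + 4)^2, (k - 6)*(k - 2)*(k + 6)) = k - 6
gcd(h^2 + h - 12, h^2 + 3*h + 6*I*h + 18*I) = 1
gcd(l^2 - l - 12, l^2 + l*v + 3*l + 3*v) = l + 3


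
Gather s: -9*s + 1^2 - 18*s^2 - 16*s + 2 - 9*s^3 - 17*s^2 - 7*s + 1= -9*s^3 - 35*s^2 - 32*s + 4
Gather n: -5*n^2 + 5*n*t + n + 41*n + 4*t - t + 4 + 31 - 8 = -5*n^2 + n*(5*t + 42) + 3*t + 27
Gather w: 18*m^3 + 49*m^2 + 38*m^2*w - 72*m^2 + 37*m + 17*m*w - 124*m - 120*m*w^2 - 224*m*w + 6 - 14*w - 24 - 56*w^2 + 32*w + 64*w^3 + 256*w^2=18*m^3 - 23*m^2 - 87*m + 64*w^3 + w^2*(200 - 120*m) + w*(38*m^2 - 207*m + 18) - 18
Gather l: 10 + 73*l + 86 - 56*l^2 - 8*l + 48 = -56*l^2 + 65*l + 144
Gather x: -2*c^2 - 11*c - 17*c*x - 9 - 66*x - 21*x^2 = -2*c^2 - 11*c - 21*x^2 + x*(-17*c - 66) - 9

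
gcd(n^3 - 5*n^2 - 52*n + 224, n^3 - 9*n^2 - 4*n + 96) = n^2 - 12*n + 32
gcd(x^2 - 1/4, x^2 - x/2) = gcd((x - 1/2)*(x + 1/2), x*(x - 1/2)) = x - 1/2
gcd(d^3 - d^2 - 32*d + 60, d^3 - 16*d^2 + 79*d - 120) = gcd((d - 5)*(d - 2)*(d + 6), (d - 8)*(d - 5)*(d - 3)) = d - 5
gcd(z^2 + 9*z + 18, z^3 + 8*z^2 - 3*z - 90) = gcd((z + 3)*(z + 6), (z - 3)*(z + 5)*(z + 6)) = z + 6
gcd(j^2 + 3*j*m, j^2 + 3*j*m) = j^2 + 3*j*m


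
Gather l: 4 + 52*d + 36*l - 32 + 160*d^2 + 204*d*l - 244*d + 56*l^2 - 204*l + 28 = 160*d^2 - 192*d + 56*l^2 + l*(204*d - 168)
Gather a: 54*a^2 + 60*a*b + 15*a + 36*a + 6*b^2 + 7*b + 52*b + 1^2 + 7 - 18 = 54*a^2 + a*(60*b + 51) + 6*b^2 + 59*b - 10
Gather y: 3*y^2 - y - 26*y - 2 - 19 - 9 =3*y^2 - 27*y - 30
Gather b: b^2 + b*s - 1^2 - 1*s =b^2 + b*s - s - 1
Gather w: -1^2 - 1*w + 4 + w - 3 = 0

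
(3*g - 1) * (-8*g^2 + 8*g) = -24*g^3 + 32*g^2 - 8*g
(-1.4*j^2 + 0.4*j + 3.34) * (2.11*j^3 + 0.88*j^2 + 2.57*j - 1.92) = -2.954*j^5 - 0.388*j^4 + 3.8014*j^3 + 6.6552*j^2 + 7.8158*j - 6.4128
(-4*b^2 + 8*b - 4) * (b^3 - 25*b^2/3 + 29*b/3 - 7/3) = -4*b^5 + 124*b^4/3 - 328*b^3/3 + 120*b^2 - 172*b/3 + 28/3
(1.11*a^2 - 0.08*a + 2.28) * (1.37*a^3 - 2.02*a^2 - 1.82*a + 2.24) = 1.5207*a^5 - 2.3518*a^4 + 1.265*a^3 - 1.9736*a^2 - 4.3288*a + 5.1072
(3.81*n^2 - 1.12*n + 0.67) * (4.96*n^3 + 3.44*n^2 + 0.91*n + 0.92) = 18.8976*n^5 + 7.5512*n^4 + 2.9375*n^3 + 4.7908*n^2 - 0.4207*n + 0.6164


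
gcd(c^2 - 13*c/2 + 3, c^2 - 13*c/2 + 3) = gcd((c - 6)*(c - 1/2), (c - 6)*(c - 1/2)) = c^2 - 13*c/2 + 3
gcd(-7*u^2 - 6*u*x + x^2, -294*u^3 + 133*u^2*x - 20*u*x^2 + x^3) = -7*u + x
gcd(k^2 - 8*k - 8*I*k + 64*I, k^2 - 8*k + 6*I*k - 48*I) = k - 8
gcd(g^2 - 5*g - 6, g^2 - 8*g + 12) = g - 6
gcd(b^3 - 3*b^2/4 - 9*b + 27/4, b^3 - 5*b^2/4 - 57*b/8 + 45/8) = b^2 - 15*b/4 + 9/4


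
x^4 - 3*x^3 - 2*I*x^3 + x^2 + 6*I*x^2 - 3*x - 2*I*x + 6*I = (x - 3)*(x - 2*I)*(x - I)*(x + I)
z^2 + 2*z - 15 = (z - 3)*(z + 5)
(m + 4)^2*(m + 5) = m^3 + 13*m^2 + 56*m + 80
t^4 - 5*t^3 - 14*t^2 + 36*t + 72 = (t - 6)*(t - 3)*(t + 2)^2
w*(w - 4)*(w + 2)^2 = w^4 - 12*w^2 - 16*w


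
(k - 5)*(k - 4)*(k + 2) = k^3 - 7*k^2 + 2*k + 40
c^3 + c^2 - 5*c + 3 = (c - 1)^2*(c + 3)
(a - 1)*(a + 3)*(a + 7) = a^3 + 9*a^2 + 11*a - 21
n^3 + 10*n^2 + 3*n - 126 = (n - 3)*(n + 6)*(n + 7)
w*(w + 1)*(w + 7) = w^3 + 8*w^2 + 7*w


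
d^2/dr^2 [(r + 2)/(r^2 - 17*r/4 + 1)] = 8*(3*(3 - 4*r)*(4*r^2 - 17*r + 4) + (r + 2)*(8*r - 17)^2)/(4*r^2 - 17*r + 4)^3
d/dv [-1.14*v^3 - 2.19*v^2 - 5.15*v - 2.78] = -3.42*v^2 - 4.38*v - 5.15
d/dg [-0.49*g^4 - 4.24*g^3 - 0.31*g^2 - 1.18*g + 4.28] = -1.96*g^3 - 12.72*g^2 - 0.62*g - 1.18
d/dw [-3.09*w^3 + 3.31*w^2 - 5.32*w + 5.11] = -9.27*w^2 + 6.62*w - 5.32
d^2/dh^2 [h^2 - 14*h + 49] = 2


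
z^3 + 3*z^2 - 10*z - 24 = (z - 3)*(z + 2)*(z + 4)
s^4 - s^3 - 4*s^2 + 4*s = s*(s - 2)*(s - 1)*(s + 2)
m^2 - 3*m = m*(m - 3)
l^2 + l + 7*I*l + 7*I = (l + 1)*(l + 7*I)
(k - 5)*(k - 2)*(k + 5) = k^3 - 2*k^2 - 25*k + 50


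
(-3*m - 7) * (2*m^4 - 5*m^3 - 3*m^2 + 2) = -6*m^5 + m^4 + 44*m^3 + 21*m^2 - 6*m - 14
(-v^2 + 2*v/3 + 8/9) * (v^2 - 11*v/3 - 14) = -v^4 + 13*v^3/3 + 112*v^2/9 - 340*v/27 - 112/9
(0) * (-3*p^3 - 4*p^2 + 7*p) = 0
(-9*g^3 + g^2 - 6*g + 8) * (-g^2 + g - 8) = 9*g^5 - 10*g^4 + 79*g^3 - 22*g^2 + 56*g - 64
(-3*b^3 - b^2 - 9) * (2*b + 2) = -6*b^4 - 8*b^3 - 2*b^2 - 18*b - 18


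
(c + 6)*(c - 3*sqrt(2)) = c^2 - 3*sqrt(2)*c + 6*c - 18*sqrt(2)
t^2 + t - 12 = (t - 3)*(t + 4)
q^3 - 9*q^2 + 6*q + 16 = (q - 8)*(q - 2)*(q + 1)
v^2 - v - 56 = (v - 8)*(v + 7)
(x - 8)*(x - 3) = x^2 - 11*x + 24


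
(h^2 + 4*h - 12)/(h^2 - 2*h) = (h + 6)/h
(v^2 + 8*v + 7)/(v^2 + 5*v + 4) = (v + 7)/(v + 4)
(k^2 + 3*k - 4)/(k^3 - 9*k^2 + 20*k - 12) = (k + 4)/(k^2 - 8*k + 12)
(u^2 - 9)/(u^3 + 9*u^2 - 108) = (u + 3)/(u^2 + 12*u + 36)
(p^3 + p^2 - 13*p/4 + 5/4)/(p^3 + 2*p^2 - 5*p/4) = (p - 1)/p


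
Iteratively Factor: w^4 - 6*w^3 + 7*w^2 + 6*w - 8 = (w + 1)*(w^3 - 7*w^2 + 14*w - 8) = (w - 1)*(w + 1)*(w^2 - 6*w + 8) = (w - 2)*(w - 1)*(w + 1)*(w - 4)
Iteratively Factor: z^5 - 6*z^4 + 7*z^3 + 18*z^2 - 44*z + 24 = (z - 2)*(z^4 - 4*z^3 - z^2 + 16*z - 12) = (z - 2)*(z + 2)*(z^3 - 6*z^2 + 11*z - 6) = (z - 2)*(z - 1)*(z + 2)*(z^2 - 5*z + 6) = (z - 3)*(z - 2)*(z - 1)*(z + 2)*(z - 2)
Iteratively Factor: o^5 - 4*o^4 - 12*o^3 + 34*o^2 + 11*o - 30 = (o - 5)*(o^4 + o^3 - 7*o^2 - o + 6) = (o - 5)*(o - 2)*(o^3 + 3*o^2 - o - 3) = (o - 5)*(o - 2)*(o + 1)*(o^2 + 2*o - 3) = (o - 5)*(o - 2)*(o + 1)*(o + 3)*(o - 1)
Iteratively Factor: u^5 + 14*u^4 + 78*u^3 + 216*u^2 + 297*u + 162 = (u + 3)*(u^4 + 11*u^3 + 45*u^2 + 81*u + 54) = (u + 3)^2*(u^3 + 8*u^2 + 21*u + 18) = (u + 3)^3*(u^2 + 5*u + 6) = (u + 3)^4*(u + 2)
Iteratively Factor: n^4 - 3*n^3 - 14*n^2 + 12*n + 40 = (n - 5)*(n^3 + 2*n^2 - 4*n - 8) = (n - 5)*(n + 2)*(n^2 - 4) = (n - 5)*(n + 2)^2*(n - 2)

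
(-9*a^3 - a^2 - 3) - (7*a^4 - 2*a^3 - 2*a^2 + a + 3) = -7*a^4 - 7*a^3 + a^2 - a - 6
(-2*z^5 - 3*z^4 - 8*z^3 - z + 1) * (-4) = 8*z^5 + 12*z^4 + 32*z^3 + 4*z - 4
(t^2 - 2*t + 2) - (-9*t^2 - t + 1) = 10*t^2 - t + 1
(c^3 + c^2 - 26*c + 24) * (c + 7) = c^4 + 8*c^3 - 19*c^2 - 158*c + 168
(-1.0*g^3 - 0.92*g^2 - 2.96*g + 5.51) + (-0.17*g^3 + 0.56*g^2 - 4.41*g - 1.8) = -1.17*g^3 - 0.36*g^2 - 7.37*g + 3.71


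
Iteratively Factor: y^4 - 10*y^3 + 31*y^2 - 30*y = (y)*(y^3 - 10*y^2 + 31*y - 30) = y*(y - 2)*(y^2 - 8*y + 15) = y*(y - 3)*(y - 2)*(y - 5)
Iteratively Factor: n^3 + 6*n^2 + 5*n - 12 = (n + 4)*(n^2 + 2*n - 3) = (n - 1)*(n + 4)*(n + 3)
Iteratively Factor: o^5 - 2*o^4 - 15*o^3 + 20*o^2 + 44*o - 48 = (o + 2)*(o^4 - 4*o^3 - 7*o^2 + 34*o - 24) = (o - 2)*(o + 2)*(o^3 - 2*o^2 - 11*o + 12) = (o - 4)*(o - 2)*(o + 2)*(o^2 + 2*o - 3) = (o - 4)*(o - 2)*(o - 1)*(o + 2)*(o + 3)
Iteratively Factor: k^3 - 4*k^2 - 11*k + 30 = (k + 3)*(k^2 - 7*k + 10) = (k - 2)*(k + 3)*(k - 5)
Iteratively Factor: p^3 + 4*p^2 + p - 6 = (p - 1)*(p^2 + 5*p + 6) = (p - 1)*(p + 2)*(p + 3)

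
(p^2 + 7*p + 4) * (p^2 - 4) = p^4 + 7*p^3 - 28*p - 16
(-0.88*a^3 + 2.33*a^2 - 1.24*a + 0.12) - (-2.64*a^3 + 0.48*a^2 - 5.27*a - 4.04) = 1.76*a^3 + 1.85*a^2 + 4.03*a + 4.16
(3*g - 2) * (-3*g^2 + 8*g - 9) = -9*g^3 + 30*g^2 - 43*g + 18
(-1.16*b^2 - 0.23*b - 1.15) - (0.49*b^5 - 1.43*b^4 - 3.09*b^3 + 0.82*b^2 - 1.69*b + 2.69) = -0.49*b^5 + 1.43*b^4 + 3.09*b^3 - 1.98*b^2 + 1.46*b - 3.84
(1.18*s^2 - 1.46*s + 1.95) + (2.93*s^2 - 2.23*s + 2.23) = 4.11*s^2 - 3.69*s + 4.18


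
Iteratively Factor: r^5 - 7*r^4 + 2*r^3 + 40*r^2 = (r - 4)*(r^4 - 3*r^3 - 10*r^2) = (r - 4)*(r + 2)*(r^3 - 5*r^2) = (r - 5)*(r - 4)*(r + 2)*(r^2) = r*(r - 5)*(r - 4)*(r + 2)*(r)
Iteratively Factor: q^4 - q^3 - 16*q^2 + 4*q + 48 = (q + 3)*(q^3 - 4*q^2 - 4*q + 16) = (q + 2)*(q + 3)*(q^2 - 6*q + 8) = (q - 4)*(q + 2)*(q + 3)*(q - 2)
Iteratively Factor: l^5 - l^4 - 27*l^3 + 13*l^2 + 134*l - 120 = (l - 5)*(l^4 + 4*l^3 - 7*l^2 - 22*l + 24) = (l - 5)*(l + 4)*(l^3 - 7*l + 6) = (l - 5)*(l - 1)*(l + 4)*(l^2 + l - 6) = (l - 5)*(l - 1)*(l + 3)*(l + 4)*(l - 2)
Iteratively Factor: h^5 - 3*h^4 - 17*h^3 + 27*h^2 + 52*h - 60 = (h + 2)*(h^4 - 5*h^3 - 7*h^2 + 41*h - 30) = (h + 2)*(h + 3)*(h^3 - 8*h^2 + 17*h - 10) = (h - 1)*(h + 2)*(h + 3)*(h^2 - 7*h + 10) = (h - 2)*(h - 1)*(h + 2)*(h + 3)*(h - 5)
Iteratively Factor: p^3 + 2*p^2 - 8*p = (p - 2)*(p^2 + 4*p) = (p - 2)*(p + 4)*(p)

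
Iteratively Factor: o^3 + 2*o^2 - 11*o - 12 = (o + 1)*(o^2 + o - 12) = (o + 1)*(o + 4)*(o - 3)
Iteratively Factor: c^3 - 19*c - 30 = (c - 5)*(c^2 + 5*c + 6) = (c - 5)*(c + 2)*(c + 3)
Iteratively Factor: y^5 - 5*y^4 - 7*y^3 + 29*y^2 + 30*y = (y + 1)*(y^4 - 6*y^3 - y^2 + 30*y) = (y - 5)*(y + 1)*(y^3 - y^2 - 6*y) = (y - 5)*(y + 1)*(y + 2)*(y^2 - 3*y) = y*(y - 5)*(y + 1)*(y + 2)*(y - 3)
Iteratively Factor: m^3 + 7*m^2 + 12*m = (m + 3)*(m^2 + 4*m) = (m + 3)*(m + 4)*(m)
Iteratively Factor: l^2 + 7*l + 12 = (l + 3)*(l + 4)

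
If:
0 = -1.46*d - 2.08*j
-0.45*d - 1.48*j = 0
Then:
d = 0.00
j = 0.00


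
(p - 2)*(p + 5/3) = p^2 - p/3 - 10/3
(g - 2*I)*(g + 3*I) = g^2 + I*g + 6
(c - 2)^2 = c^2 - 4*c + 4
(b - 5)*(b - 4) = b^2 - 9*b + 20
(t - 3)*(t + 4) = t^2 + t - 12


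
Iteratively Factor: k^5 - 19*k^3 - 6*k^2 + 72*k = (k - 4)*(k^4 + 4*k^3 - 3*k^2 - 18*k) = (k - 4)*(k + 3)*(k^3 + k^2 - 6*k) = (k - 4)*(k - 2)*(k + 3)*(k^2 + 3*k) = (k - 4)*(k - 2)*(k + 3)^2*(k)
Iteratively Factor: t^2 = (t)*(t)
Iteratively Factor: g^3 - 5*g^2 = (g)*(g^2 - 5*g) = g^2*(g - 5)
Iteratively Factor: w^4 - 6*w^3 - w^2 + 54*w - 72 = (w - 3)*(w^3 - 3*w^2 - 10*w + 24) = (w - 3)*(w - 2)*(w^2 - w - 12) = (w - 4)*(w - 3)*(w - 2)*(w + 3)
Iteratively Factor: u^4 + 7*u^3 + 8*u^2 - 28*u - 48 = (u + 4)*(u^3 + 3*u^2 - 4*u - 12) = (u + 2)*(u + 4)*(u^2 + u - 6) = (u - 2)*(u + 2)*(u + 4)*(u + 3)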